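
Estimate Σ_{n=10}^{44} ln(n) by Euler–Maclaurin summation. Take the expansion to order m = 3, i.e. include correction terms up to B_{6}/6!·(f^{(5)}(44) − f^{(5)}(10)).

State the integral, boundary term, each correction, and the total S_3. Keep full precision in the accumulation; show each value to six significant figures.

The integral term ∫_10^44 ln(x) dx = 109.478.
Endpoint term: (f(10) + f(44))/2 = (2.30259 + 3.78419)/2 = 3.04339.
Running total after boundary: 112.522.
k=1: B_{2}/(2)! × [f^{(1)}(44) − f^{(1)}(10)] = 1/12 × (0.0227273 − 0.100000) = -0.00643939.
Running total after k=1: 112.515.
k=2: B_{4}/(4)! × [f^{(3)}(44) − f^{(3)}(10)] = −1/720 × (2.34786e-05 − 0.00200000) = 2.74517e-06.
Running total after k=2: 112.515.
k=3: B_{6}/(6)! × [f^{(5)}(44) − f^{(5)}(10)] = 1/30240 × (1.45528e-07 − 0.000240000) = -7.93170e-09.

S_3 ≈ 112.515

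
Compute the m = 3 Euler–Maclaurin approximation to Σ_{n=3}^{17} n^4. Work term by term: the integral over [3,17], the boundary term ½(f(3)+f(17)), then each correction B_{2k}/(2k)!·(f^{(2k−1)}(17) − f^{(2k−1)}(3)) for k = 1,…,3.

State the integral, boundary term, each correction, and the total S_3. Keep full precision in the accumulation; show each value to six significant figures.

S_3 ≈ 327352

Integral: ∫_3^17 x^4 dx = 283923.
½[f(3) + f(17)] = ½[81.0000 + 83521.0] = 41801.0.
So far: 325724.
k=1: B_{2}/(2)! × [f^{(1)}(17) − f^{(1)}(3)] = 1/12 × (19652.0 − 108.000) = 1628.67.
Running total after k=1: 327352.
k=2: B_{4}/(4)! × [f^{(3)}(17) − f^{(3)}(3)] = −1/720 × (408.000 − 72.0000) = -0.466667.
Running total after k=2: 327352.
k=3: B_{6}/(6)! × [f^{(5)}(17) − f^{(5)}(3)] = 1/30240 × (0.00000 − 0.00000) = 0.00000.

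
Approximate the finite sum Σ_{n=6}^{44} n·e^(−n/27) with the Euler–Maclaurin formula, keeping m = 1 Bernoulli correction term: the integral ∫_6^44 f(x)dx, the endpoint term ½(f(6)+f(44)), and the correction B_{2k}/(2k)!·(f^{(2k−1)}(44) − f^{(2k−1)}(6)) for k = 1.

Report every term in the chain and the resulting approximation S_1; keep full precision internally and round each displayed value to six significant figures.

Integral: ∫_6^44 x·e^(−x/27) dx = 337.721.
½[f(6) + f(44)] = ½[4.80442 + 8.62409] = 6.71426.
So far: 344.435.
Correction k=1: B_{2}/2! · (f^{(1)}(44) − f^{(1)}(6)) = 1/12 · (-0.123409 − 0.622796) = -0.0621837.

S_1 ≈ 344.373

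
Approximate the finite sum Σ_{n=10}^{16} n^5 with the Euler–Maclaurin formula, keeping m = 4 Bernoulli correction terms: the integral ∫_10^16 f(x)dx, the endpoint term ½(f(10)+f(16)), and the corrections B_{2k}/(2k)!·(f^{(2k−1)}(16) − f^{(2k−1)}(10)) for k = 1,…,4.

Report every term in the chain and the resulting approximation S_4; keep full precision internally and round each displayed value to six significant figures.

S_4 ≈ 3.22695e+06

∫_10^16 x^5 dx evaluates to 2.62954e+06.
½[f(10) + f(16)] = ½[100000 + 1.04858e+06] = 574288.
So far: 3.20382e+06.
k=1: B_{2}/(2)! × [f^{(1)}(16) − f^{(1)}(10)] = 1/12 × (327680 − 50000.0) = 23140.0.
Partial sum through k=1: 3.22696e+06.
k=2: B_{4}/(4)! × [f^{(3)}(16) − f^{(3)}(10)] = −1/720 × (15360.0 − 6000.00) = -13.0000.
Partial sum through k=2: 3.22695e+06.
k=3: B_{6}/(6)! × [f^{(5)}(16) − f^{(5)}(10)] = 1/30240 × (120.000 − 120.000) = 0.00000.
Partial sum through k=3: 3.22695e+06.
k=4: B_{8}/(8)! × [f^{(7)}(16) − f^{(7)}(10)] = −1/1209600 × (0.00000 − 0.00000) = 0.00000.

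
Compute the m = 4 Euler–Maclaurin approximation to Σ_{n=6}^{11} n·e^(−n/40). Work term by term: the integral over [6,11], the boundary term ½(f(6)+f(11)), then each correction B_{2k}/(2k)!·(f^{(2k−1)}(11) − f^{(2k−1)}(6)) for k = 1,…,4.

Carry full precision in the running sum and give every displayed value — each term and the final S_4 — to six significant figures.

S_4 ≈ 40.9202

Integral: ∫_6^11 x·e^(−x/40) dx = 34.1755.
½[f(6) + f(11)] = ½[5.16425 + 8.35529] = 6.75977.
Running total after boundary: 40.9353.
Order-1 term: 1/12 · (0.550690 − 0.731602) = -0.0150760.
Running total after k=1: 40.9202.
Order-2 term: −1/720 · (0.00129365 − 0.00153314) = 3.32625e-07.
Running total after k=2: 40.9202.
Order-3 term: 1/30240 · (1.40194e-06 − 1.63064e-06) = -7.56262e-12.
Running total after k=3: 40.9202.
Order-4 term: −1/1209600 · (1.24710e-09 − 1.43942e-09) = 1.58992e-16.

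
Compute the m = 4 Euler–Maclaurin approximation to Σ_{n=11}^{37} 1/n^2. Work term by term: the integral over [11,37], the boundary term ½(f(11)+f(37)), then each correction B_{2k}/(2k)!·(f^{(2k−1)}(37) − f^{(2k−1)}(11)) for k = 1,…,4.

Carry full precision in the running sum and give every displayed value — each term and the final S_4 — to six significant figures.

S_4 ≈ 0.0685012

∫_11^37 1/x^2 dx evaluates to 0.0638821.
Endpoint term: (f(11) + f(37))/2 = (0.00826446 + 0.000730460)/2 = 0.00449746.
Running total after boundary: 0.0683795.
k=1: B_{2}/(2)! × [f^{(1)}(37) − f^{(1)}(11)] = 1/12 × (-3.94843e-05 − (-0.00150263)) = 0.000121929.
Partial sum through k=1: 0.0685015.
k=2: B_{4}/(4)! × [f^{(3)}(37) − f^{(3)}(11)] = −1/720 × (-3.46101e-07 − (-0.000149021)) = -2.06493e-07.
Partial sum through k=2: 0.0685012.
k=3: B_{6}/(6)! × [f^{(5)}(37) − f^{(5)}(11)] = 1/30240 × (-7.58439e-09 − (-3.69474e-05)) = 1.22155e-09.
Partial sum through k=3: 0.0685012.
k=4: B_{8}/(8)! × [f^{(7)}(37) − f^{(7)}(11)] = −1/1209600 × (-3.10245e-10 − (-1.70996e-05)) = -1.41363e-11.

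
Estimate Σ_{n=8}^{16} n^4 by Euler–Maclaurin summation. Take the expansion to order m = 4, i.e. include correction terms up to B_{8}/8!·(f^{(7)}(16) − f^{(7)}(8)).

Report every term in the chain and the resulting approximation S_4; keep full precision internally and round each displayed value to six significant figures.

The integral term ∫_8^16 x^4 dx = 203162.
Boundary: ½(f(8) + f(16)) = ½(4096.00 + 65536.0) = 34816.0.
Integral + boundary = 237978.
Correction k=1: B_{2}/2! · (f^{(1)}(16) − f^{(1)}(8)) = 1/12 · (16384.0 − 2048.00) = 1194.67.
Partial sum through k=1: 239172.
Correction k=2: B_{4}/4! · (f^{(3)}(16) − f^{(3)}(8)) = −1/720 · (384.000 − 192.000) = -0.266667.
Partial sum through k=2: 239172.
Correction k=3: B_{6}/6! · (f^{(5)}(16) − f^{(5)}(8)) = 1/30240 · (0.00000 − 0.00000) = 0.00000.
Partial sum through k=3: 239172.
Correction k=4: B_{8}/8! · (f^{(7)}(16) − f^{(7)}(8)) = −1/1209600 · (0.00000 − 0.00000) = 0.00000.

S_4 ≈ 239172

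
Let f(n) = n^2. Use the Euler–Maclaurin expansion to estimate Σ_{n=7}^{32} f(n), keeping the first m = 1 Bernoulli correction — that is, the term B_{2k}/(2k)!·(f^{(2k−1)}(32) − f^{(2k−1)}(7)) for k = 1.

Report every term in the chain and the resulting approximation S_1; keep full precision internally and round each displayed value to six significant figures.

Integral: ∫_7^32 x^2 dx = 10808.3.
Boundary: ½(f(7) + f(32)) = ½(49.0000 + 1024.00) = 536.500.
Running total after boundary: 11344.8.
k=1: B_{2}/(2)! × [f^{(1)}(32) − f^{(1)}(7)] = 1/12 × (64.0000 − 14.0000) = 4.16667.

S_1 ≈ 11349.0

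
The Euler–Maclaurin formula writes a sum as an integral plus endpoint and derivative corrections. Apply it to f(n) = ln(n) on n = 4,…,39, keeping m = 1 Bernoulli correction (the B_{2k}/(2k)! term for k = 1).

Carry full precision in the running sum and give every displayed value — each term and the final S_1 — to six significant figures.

Integral: ∫_4^39 ln(x) dx = 102.334.
½[f(4) + f(39)] = ½[1.38629 + 3.66356] = 2.52493.
Integral + boundary = 104.859.
Order-1 term: 1/12 · (0.0256410 − 0.250000) = -0.0186966.

S_1 ≈ 104.840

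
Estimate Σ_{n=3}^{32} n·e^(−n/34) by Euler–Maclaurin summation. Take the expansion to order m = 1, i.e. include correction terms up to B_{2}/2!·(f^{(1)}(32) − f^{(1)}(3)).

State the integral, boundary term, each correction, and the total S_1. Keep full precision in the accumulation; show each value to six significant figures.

Integral: ∫_3^32 x·e^(−x/34) dx = 276.218.
Boundary: ½(f(3) + f(32)) = ½(2.74664 + 12.4854) = 7.61601.
Integral + boundary = 283.834.
Order-1 term: 1/12 · (0.0229511 − 0.834762) = -0.0676509.

S_1 ≈ 283.766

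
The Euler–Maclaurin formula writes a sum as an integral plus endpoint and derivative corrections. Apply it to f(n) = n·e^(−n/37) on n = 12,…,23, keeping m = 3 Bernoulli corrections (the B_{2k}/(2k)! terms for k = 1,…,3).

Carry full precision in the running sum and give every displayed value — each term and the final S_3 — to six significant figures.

Integral: ∫_12^23 x·e^(−x/37) dx = 118.526.
Boundary: ½(f(12) + f(23)) = ½(8.67619 + 12.3527) = 10.5144.
Running total after boundary: 129.040.
k=1: B_{2}/(2)! × [f^{(1)}(23) − f^{(1)}(12)] = 1/12 × (0.203217 − 0.488524) = -0.0237756.
After k=1: 129.017.
k=2: B_{4}/(4)! × [f^{(3)}(23) − f^{(3)}(12)] = −1/720 × (0.000933062 − 0.00141312) = 6.66741e-07.
After k=2: 129.017.
k=3: B_{6}/(6)! × [f^{(5)}(23) − f^{(5)}(12)] = 1/30240 × (1.25470e-06 − 1.80379e-06) = -1.81577e-11.

S_3 ≈ 129.017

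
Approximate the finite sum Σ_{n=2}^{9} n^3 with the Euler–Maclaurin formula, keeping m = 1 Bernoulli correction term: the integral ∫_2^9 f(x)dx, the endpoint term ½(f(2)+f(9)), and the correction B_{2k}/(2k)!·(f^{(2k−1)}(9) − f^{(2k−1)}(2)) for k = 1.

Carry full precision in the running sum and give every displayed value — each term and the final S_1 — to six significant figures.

S_1 ≈ 2024.00

Integral: ∫_2^9 x^3 dx = 1636.25.
Boundary: ½(f(2) + f(9)) = ½(8.00000 + 729.000) = 368.500.
So far: 2004.75.
k=1: B_{2}/(2)! × [f^{(1)}(9) − f^{(1)}(2)] = 1/12 × (243.000 − 12.0000) = 19.2500.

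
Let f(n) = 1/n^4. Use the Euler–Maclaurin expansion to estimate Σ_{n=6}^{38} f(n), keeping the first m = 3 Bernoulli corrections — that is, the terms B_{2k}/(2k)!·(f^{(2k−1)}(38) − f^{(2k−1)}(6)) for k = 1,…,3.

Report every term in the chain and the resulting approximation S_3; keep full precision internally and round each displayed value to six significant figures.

∫_6^38 1/x^4 dx evaluates to 0.00153714.
½[f(6) + f(38)] = ½[0.000771605 + 4.79585e-07] = 0.000386042.
Running total after boundary: 0.00192318.
Correction k=1: B_{2}/2! · (f^{(1)}(38) − f^{(1)}(6)) = 1/12 · (-5.04826e-08 − (-0.000514403)) = 4.28627e-05.
After k=1: 0.00196604.
Correction k=2: B_{4}/4! · (f^{(3)}(38) − f^{(3)}(6)) = −1/720 · (-1.04881e-09 − (-0.000428669)) = -5.95373e-07.
After k=2: 0.00196544.
Correction k=3: B_{6}/6! · (f^{(5)}(38) − f^{(5)}(6)) = 1/30240 · (-4.06740e-11 − (-0.000666819)) = 2.20509e-08.

S_3 ≈ 0.00196547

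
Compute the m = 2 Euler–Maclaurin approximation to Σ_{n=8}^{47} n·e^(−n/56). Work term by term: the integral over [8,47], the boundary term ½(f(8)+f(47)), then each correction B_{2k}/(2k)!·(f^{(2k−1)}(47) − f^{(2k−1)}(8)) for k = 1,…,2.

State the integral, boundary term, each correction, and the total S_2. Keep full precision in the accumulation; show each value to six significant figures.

The integral term ∫_8^47 x·e^(−x/56) dx = 615.005.
½[f(8) + f(47)] = ½[6.93502 + 20.3049] = 13.6200.
So far: 628.625.
Correction k=1: B_{2}/2! · (f^{(1)}(47) − f^{(1)}(8)) = 1/12 · (0.0694316 − 0.743038) = -0.0561339.
Partial sum through k=1: 628.569.
Correction k=2: B_{4}/4! · (f^{(3)}(47) − f^{(3)}(8)) = −1/720 · (0.000297663 − 0.000789794) = 6.83516e-07.

S_2 ≈ 628.569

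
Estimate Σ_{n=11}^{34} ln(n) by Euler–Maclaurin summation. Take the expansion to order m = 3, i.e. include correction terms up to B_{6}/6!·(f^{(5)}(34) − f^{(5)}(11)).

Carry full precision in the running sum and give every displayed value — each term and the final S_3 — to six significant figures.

∫_11^34 ln(x) dx evaluates to 70.5194.
Boundary: ½(f(11) + f(34)) = ½(2.39790 + 3.52636) = 2.96213.
So far: 73.4815.
Order-1 term: 1/12 · (0.0294118 − 0.0909091) = -0.00512478.
Partial sum through k=1: 73.4764.
Order-2 term: −1/720 · (5.08854e-05 − 0.00150263) = 2.01631e-06.
Partial sum through k=2: 73.4764.
Order-3 term: 1/30240 · (5.28222e-07 − 0.000149021) = -4.91048e-09.

S_3 ≈ 73.4764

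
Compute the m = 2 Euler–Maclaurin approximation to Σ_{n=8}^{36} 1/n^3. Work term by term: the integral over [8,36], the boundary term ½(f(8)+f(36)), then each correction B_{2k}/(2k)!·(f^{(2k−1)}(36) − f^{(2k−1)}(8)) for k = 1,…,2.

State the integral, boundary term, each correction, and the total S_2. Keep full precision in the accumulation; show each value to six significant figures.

S_2 ≈ 0.00847455

∫_8^36 1/x^3 dx evaluates to 0.00742670.
Boundary: ½(f(8) + f(36)) = ½(0.00195312 + 2.14335e-05) = 0.000987279.
Integral + boundary = 0.00841398.
k=1: B_{2}/(2)! × [f^{(1)}(36) − f^{(1)}(8)] = 1/12 × (-1.78612e-06 − (-0.000732422)) = 6.08863e-05.
Running total after k=1: 0.00847486.
k=2: B_{4}/(4)! × [f^{(3)}(36) − f^{(3)}(8)] = −1/720 × (-2.75636e-08 − (-0.000228882)) = -3.17853e-07.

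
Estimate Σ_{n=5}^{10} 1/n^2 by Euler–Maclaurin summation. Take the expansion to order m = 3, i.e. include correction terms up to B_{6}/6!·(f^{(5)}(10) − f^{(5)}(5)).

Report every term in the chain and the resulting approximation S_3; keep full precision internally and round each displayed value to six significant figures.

Integral: ∫_5^10 1/x^2 dx = 0.100000.
Endpoint term: (f(5) + f(10))/2 = (0.0400000 + 0.0100000)/2 = 0.0250000.
So far: 0.125000.
Correction k=1: B_{2}/2! · (f^{(1)}(10) − f^{(1)}(5)) = 1/12 · (-0.00200000 − (-0.0160000)) = 0.00116667.
Running total after k=1: 0.126167.
Correction k=2: B_{4}/4! · (f^{(3)}(10) − f^{(3)}(5)) = −1/720 · (-0.000240000 − (-0.00768000)) = -1.03333e-05.
Running total after k=2: 0.126156.
Correction k=3: B_{6}/6! · (f^{(5)}(10) − f^{(5)}(5)) = 1/30240 · (-7.20000e-05 − (-0.00921600)) = 3.02381e-07.

S_3 ≈ 0.126157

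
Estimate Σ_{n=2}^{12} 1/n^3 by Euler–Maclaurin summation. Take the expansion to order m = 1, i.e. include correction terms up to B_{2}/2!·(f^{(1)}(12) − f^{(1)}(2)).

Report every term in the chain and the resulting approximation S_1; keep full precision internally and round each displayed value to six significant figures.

S_1 ≈ 0.199930

∫_2^12 1/x^3 dx evaluates to 0.121528.
Endpoint term: (f(2) + f(12))/2 = (0.125000 + 0.000578704)/2 = 0.0627894.
Running total after boundary: 0.184317.
Correction k=1: B_{2}/2! · (f^{(1)}(12) − f^{(1)}(2)) = 1/12 · (-0.000144676 − (-0.187500)) = 0.0156129.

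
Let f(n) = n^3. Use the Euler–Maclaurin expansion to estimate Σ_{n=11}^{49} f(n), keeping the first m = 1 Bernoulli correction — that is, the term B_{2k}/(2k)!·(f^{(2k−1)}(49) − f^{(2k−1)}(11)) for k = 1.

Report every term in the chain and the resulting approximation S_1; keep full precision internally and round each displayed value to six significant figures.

S_1 ≈ 1.49760e+06

∫_11^49 x^3 dx evaluates to 1.43754e+06.
Boundary: ½(f(11) + f(49)) = ½(1331.00 + 117649) = 59490.0.
So far: 1.49703e+06.
Order-1 term: 1/12 · (7203.00 − 363.000) = 570.000.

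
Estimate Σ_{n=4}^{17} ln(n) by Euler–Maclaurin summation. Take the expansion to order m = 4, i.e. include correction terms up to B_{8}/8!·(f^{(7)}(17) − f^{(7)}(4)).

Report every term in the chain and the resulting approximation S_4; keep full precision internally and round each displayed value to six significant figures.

S_4 ≈ 31.7133

∫_4^17 ln(x) dx evaluates to 29.6194.
Endpoint term: (f(4) + f(17))/2 = (1.38629 + 2.83321)/2 = 2.10975.
So far: 31.7292.
Correction k=1: B_{2}/2! · (f^{(1)}(17) − f^{(1)}(4)) = 1/12 · (0.0588235 − 0.250000) = -0.0159314.
Partial sum through k=1: 31.7133.
Correction k=2: B_{4}/4! · (f^{(3)}(17) − f^{(3)}(4)) = −1/720 · (0.000407083 − 0.0312500) = 4.28374e-05.
Partial sum through k=2: 31.7133.
Correction k=3: B_{6}/6! · (f^{(5)}(17) − f^{(5)}(4)) = 1/30240 · (1.69031e-05 − 0.0234375) = -7.74491e-07.
Partial sum through k=3: 31.7133.
Correction k=4: B_{8}/8! · (f^{(7)}(17) − f^{(7)}(4)) = −1/1209600 · (1.75465e-06 − 0.0439453) = 3.63290e-08.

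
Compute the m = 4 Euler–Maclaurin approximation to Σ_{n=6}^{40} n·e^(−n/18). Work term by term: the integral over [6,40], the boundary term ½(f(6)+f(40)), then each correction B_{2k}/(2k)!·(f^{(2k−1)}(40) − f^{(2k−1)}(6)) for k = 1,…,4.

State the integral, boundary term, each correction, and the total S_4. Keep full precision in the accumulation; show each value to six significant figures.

Integral: ∫_6^40 x·e^(−x/18) dx = 196.405.
Endpoint term: (f(6) + f(40))/2 = (4.29919 + 4.33472)/2 = 4.31695.
So far: 200.722.
Correction k=1: B_{2}/2! · (f^{(1)}(40) − f^{(1)}(6)) = 1/12 · (-0.132450 − 0.477688) = -0.0508448.
After k=1: 200.671.
Correction k=2: B_{4}/4! · (f^{(3)}(40) − f^{(3)}(6)) = −1/720 · (0.000260143 − 0.00589738) = 7.82949e-06.
After k=2: 200.671.
Correction k=3: B_{6}/6! · (f^{(5)}(40) − f^{(5)}(6)) = 1/30240 · (2.86753e-06 − 3.18531e-05) = -9.58518e-10.
After k=3: 200.671.
Correction k=4: B_{8}/8! · (f^{(7)}(40) − f^{(7)}(6)) = −1/1209600 · (1.52227e-08 − 1.40446e-07) = 1.03524e-13.

S_4 ≈ 200.671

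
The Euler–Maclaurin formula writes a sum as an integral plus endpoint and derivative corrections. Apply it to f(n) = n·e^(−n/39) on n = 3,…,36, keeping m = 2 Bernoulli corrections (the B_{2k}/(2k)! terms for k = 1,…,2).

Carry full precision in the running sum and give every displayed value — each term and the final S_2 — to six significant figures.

S_2 ≈ 363.109

∫_3^36 x·e^(−x/39) dx evaluates to 354.637.
½[f(3) + f(36)] = ½[2.77788 + 14.3026] = 8.54025.
So far: 363.177.
Correction k=1: B_{2}/2! · (f^{(1)}(36) − f^{(1)}(3)) = 1/12 · (0.0305611 − 0.854733) = -0.0686810.
Running total after k=1: 363.109.
Correction k=2: B_{4}/4! · (f^{(3)}(36) − f^{(3)}(3)) = −1/720 · (0.000542505 − 0.00177952) = 1.71808e-06.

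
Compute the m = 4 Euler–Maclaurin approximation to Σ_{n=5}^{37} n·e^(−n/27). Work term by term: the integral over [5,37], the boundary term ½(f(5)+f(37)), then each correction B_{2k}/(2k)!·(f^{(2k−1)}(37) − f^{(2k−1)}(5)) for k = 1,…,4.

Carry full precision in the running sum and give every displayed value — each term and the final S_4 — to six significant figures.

∫_5^37 x·e^(−x/27) dx evaluates to 279.007.
Endpoint term: (f(5) + f(37))/2 = (4.15475 + 9.39848)/2 = 6.77661.
Integral + boundary = 285.784.
Correction k=1: B_{2}/2! · (f^{(1)}(37) − f^{(1)}(5)) = 1/12 · (-0.0940788 − 0.677071) = -0.0642625.
Running total after k=1: 285.719.
Correction k=2: B_{4}/4! · (f^{(3)}(37) − f^{(3)}(5)) = −1/720 · (0.000567828 − 0.00320847) = 3.66755e-06.
Running total after k=2: 285.719.
Correction k=3: B_{6}/6! · (f^{(5)}(37) − f^{(5)}(5)) = 1/30240 · (1.73485e-06 − 7.52835e-06) = -1.91584e-10.
Running total after k=3: 285.719.
Correction k=4: B_{8}/8! · (f^{(7)}(37) − f^{(7)}(5)) = −1/1209600 · (3.69108e-09 − 1.46166e-08) = 9.03235e-15.

S_4 ≈ 285.719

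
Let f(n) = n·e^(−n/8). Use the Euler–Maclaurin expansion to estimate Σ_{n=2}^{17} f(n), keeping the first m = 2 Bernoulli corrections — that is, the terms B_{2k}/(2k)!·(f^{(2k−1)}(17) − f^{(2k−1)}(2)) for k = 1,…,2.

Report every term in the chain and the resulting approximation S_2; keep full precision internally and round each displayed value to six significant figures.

S_2 ≈ 40.1516

Integral: ∫_2^17 x·e^(−x/8) dx = 38.4175.
Endpoint term: (f(2) + f(17))/2 = (1.55760 + 2.03036)/2 = 1.79398.
Running total after boundary: 40.2115.
Order-1 term: 1/12 · (-0.134362 − 0.584101) = -0.0598719.
Running total after k=1: 40.1516.
Order-2 term: −1/720 · (0.00163287 − 0.0334641) = 4.42100e-05.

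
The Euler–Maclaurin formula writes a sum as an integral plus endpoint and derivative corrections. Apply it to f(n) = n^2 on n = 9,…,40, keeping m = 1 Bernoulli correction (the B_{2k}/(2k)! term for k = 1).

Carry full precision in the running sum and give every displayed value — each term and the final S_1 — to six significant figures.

∫_9^40 x^2 dx evaluates to 21090.3.
½[f(9) + f(40)] = ½[81.0000 + 1600.00] = 840.500.
So far: 21930.8.
k=1: B_{2}/(2)! × [f^{(1)}(40) − f^{(1)}(9)] = 1/12 × (80.0000 − 18.0000) = 5.16667.

S_1 ≈ 21936.0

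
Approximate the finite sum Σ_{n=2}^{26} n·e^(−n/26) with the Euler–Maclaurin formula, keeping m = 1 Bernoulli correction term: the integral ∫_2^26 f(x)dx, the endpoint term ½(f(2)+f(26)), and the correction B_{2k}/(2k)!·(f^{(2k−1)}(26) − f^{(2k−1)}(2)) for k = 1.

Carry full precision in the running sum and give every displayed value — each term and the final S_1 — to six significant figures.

∫_2^26 x·e^(−x/26) dx evaluates to 176.727.
½[f(2) + f(26)] = ½[1.85192 + 9.56487] = 5.70839.
So far: 182.435.
k=1: B_{2}/(2)! × [f^{(1)}(26) − f^{(1)}(2)] = 1/12 × (0.00000 − 0.854733) = -0.0712278.

S_1 ≈ 182.364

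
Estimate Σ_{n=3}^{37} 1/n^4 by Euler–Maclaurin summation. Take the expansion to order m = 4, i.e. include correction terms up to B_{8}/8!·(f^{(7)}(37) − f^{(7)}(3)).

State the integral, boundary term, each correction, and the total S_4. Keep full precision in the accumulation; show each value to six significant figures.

S_4 ≈ 0.0198162

Integral: ∫_3^37 1/x^4 dx = 0.0123391.
Endpoint term: (f(3) + f(37))/2 = (0.0123457 + 5.33572e-07)/2 = 0.00617311.
So far: 0.0185122.
Order-1 term: 1/12 · (-5.76835e-08 − (-0.0164609)) = 0.00137174.
Partial sum through k=1: 0.0198839.
Order-2 term: −1/720 · (-1.26406e-09 − (-0.0548697)) = -7.62079e-05.
Partial sum through k=2: 0.0198077.
Order-3 term: 1/30240 · (-5.17075e-11 − (-0.341411)) = 1.12901e-05.
Partial sum through k=3: 0.0198190.
Order-4 term: −1/1209600 · (-3.39933e-12 − (-3.41411)) = -2.82251e-06.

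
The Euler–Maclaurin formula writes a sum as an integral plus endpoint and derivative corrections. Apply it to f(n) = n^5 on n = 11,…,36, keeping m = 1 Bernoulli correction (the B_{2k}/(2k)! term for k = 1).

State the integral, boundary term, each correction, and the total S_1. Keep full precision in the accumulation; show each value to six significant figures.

The integral term ∫_11^36 x^5 dx = 3.62502e+08.
½[f(11) + f(36)] = ½[161051 + 6.04662e+07] = 3.03136e+07.
Integral + boundary = 3.92815e+08.
Order-1 term: 1/12 · (8.39808e+06 − 73205.0) = 693740.

S_1 ≈ 3.93509e+08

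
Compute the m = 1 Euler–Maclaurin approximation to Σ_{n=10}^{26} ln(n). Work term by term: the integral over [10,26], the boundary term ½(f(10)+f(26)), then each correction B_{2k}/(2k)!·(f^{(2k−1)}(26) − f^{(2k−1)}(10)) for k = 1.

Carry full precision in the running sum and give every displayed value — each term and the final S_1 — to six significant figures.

∫_10^26 ln(x) dx evaluates to 45.6847.
Endpoint term: (f(10) + f(26))/2 = (2.30259 + 3.25810)/2 = 2.78034.
Integral + boundary = 48.4650.
Order-1 term: 1/12 · (0.0384615 − 0.100000) = -0.00512821.

S_1 ≈ 48.4599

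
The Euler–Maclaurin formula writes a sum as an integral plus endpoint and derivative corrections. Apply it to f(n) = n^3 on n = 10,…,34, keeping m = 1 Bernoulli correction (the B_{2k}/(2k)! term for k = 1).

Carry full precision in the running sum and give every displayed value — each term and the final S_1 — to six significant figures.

S_1 ≈ 352000

Integral: ∫_10^34 x^3 dx = 331584.
Boundary: ½(f(10) + f(34)) = ½(1000.00 + 39304.0) = 20152.0.
So far: 351736.
k=1: B_{2}/(2)! × [f^{(1)}(34) − f^{(1)}(10)] = 1/12 × (3468.00 − 300.000) = 264.000.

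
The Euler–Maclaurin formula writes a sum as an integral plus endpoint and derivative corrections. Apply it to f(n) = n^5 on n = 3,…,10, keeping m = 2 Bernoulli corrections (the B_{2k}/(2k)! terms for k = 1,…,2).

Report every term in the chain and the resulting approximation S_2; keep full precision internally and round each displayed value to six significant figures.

The integral term ∫_3^10 x^5 dx = 166545.
Endpoint term: (f(3) + f(10))/2 = (243.000 + 100000)/2 = 50121.5.
Running total after boundary: 216667.
Correction k=1: B_{2}/2! · (f^{(1)}(10) − f^{(1)}(3)) = 1/12 · (50000.0 − 405.000) = 4132.92.
After k=1: 220800.
Correction k=2: B_{4}/4! · (f^{(3)}(10) − f^{(3)}(3)) = −1/720 · (6000.00 − 540.000) = -7.58333.

S_2 ≈ 220792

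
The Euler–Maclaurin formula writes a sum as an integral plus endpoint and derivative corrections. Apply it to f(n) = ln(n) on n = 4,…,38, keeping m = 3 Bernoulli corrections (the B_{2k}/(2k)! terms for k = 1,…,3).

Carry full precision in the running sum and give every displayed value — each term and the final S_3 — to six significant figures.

S_3 ≈ 101.176

Integral: ∫_4^38 ln(x) dx = 98.6831.
Boundary: ½(f(4) + f(38)) = ½(1.38629 + 3.63759) = 2.51194.
Integral + boundary = 101.195.
k=1: B_{2}/(2)! × [f^{(1)}(38) − f^{(1)}(4)] = 1/12 × (0.0263158 − 0.250000) = -0.0186404.
Partial sum through k=1: 101.176.
k=2: B_{4}/(4)! × [f^{(3)}(38) − f^{(3)}(4)] = −1/720 × (3.64485e-05 − 0.0312500) = 4.33522e-05.
Partial sum through k=2: 101.176.
k=3: B_{6}/(6)! × [f^{(5)}(38) − f^{(5)}(4)] = 1/30240 × (3.02896e-07 − 0.0234375) = -7.75040e-07.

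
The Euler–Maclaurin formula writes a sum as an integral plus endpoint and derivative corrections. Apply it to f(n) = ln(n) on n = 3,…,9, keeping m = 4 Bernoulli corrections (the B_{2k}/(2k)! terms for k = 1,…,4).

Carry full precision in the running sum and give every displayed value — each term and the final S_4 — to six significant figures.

S_4 ≈ 12.1087

The integral term ∫_3^9 ln(x) dx = 10.4792.
Endpoint term: (f(3) + f(9))/2 = (1.09861 + 2.19722)/2 = 1.64792.
Integral + boundary = 12.1271.
Order-1 term: 1/12 · (0.111111 − 0.333333) = -0.0185185.
Running total after k=1: 12.1086.
Order-2 term: −1/720 · (0.00274348 − 0.0740741) = 9.90703e-05.
Running total after k=2: 12.1087.
Order-3 term: 1/30240 · (0.000406442 − 0.0987654) = -3.25261e-06.
Running total after k=3: 12.1087.
Order-4 term: −1/1209600 · (0.000150534 − 0.329218) = 2.72047e-07.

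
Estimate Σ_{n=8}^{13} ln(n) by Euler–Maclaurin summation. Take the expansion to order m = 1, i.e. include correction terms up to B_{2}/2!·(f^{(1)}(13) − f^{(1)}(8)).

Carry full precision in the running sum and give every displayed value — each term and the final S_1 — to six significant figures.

S_1 ≈ 14.0270

∫_8^13 ln(x) dx evaluates to 11.7088.
½[f(8) + f(13)] = ½[2.07944 + 2.56495] = 2.32220.
Integral + boundary = 14.0310.
k=1: B_{2}/(2)! × [f^{(1)}(13) − f^{(1)}(8)] = 1/12 × (0.0769231 − 0.125000) = -0.00400641.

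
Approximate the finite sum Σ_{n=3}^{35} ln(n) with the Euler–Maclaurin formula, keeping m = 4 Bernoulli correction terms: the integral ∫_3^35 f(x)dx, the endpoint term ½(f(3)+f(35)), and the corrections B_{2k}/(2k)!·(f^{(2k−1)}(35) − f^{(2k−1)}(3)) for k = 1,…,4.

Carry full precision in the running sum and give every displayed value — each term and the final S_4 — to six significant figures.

S_4 ≈ 91.4430

∫_3^35 ln(x) dx evaluates to 89.1413.
½[f(3) + f(35)] = ½[1.09861 + 3.55535] = 2.32698.
So far: 91.4683.
Correction k=1: B_{2}/2! · (f^{(1)}(35) − f^{(1)}(3)) = 1/12 · (0.0285714 − 0.333333) = -0.0253968.
Partial sum through k=1: 91.4429.
Correction k=2: B_{4}/4! · (f^{(3)}(35) − f^{(3)}(3)) = −1/720 · (4.66472e-05 − 0.0740741) = 0.000102816.
Partial sum through k=2: 91.4430.
Correction k=3: B_{6}/6! · (f^{(5)}(35) − f^{(5)}(3)) = 1/30240 · (4.56952e-07 − 0.0987654) = -3.26604e-06.
Partial sum through k=3: 91.4430.
Correction k=4: B_{8}/8! · (f^{(7)}(35) − f^{(7)}(3)) = −1/1209600 · (1.11907e-08 − 0.329218) = 2.72171e-07.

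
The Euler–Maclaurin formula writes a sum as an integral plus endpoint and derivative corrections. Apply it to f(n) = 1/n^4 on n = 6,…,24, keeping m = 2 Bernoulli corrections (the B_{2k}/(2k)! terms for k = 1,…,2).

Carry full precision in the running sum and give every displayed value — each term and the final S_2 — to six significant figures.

S_2 ≈ 0.00194864

The integral term ∫_6^24 1/x^4 dx = 0.00151910.
½[f(6) + f(24)] = ½[0.000771605 + 3.01408e-06] = 0.000387310.
Integral + boundary = 0.00190641.
Order-1 term: 1/12 · (-5.02347e-07 − (-0.000514403)) = 4.28251e-05.
Partial sum through k=1: 0.00194923.
Order-2 term: −1/720 · (-2.61639e-08 − (-0.000428669)) = -5.95338e-07.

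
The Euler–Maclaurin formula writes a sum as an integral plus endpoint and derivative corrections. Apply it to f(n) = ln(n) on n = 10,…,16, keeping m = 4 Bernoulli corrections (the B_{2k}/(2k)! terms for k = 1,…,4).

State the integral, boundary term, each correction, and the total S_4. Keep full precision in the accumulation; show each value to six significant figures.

Integral: ∫_10^16 ln(x) dx = 15.3356.
Boundary: ½(f(10) + f(16)) = ½(2.30259 + 2.77259) = 2.53759.
So far: 17.8732.
Order-1 term: 1/12 · (0.0625000 − 0.100000) = -0.00312500.
Running total after k=1: 17.8700.
Order-2 term: −1/720 · (0.000488281 − 0.00200000) = 2.09961e-06.
Running total after k=2: 17.8700.
Order-3 term: 1/30240 · (2.28882e-05 − 0.000240000) = -7.17962e-09.
Running total after k=3: 17.8700.
Order-4 term: −1/1209600 · (2.68221e-06 − 7.20000e-05) = 5.73064e-11.

S_4 ≈ 17.8700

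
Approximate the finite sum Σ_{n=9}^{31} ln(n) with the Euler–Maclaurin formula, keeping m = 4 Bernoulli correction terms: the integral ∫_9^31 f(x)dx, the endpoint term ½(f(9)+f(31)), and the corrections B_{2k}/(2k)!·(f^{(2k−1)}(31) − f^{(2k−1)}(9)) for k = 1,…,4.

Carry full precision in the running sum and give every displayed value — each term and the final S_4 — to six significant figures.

The integral term ∫_9^31 ln(x) dx = 64.6786.
Boundary: ½(f(9) + f(31)) = ½(2.19722 + 3.43399) = 2.81561.
Running total after boundary: 67.4942.
k=1: B_{2}/(2)! × [f^{(1)}(31) − f^{(1)}(9)] = 1/12 × (0.0322581 − 0.111111) = -0.00657109.
Running total after k=1: 67.4876.
k=2: B_{4}/(4)! × [f^{(3)}(31) − f^{(3)}(9)] = −1/720 × (6.71344e-05 − 0.00274348) = 3.71715e-06.
Running total after k=2: 67.4876.
k=3: B_{6}/(6)! × [f^{(5)}(31) − f^{(5)}(9)] = 1/30240 × (8.38306e-07 − 0.000406442) = -1.34128e-08.
Running total after k=3: 67.4876.
k=4: B_{8}/(8)! × [f^{(7)}(31) − f^{(7)}(9)] = −1/1209600 × (2.61698e-08 − 0.000150534) = 1.24428e-10.

S_4 ≈ 67.4876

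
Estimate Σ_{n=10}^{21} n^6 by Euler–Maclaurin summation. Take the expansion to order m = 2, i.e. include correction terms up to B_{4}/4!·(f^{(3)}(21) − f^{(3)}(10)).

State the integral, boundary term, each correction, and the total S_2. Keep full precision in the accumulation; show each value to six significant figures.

S_2 ≈ 3.01244e+08

The integral term ∫_10^21 x^6 dx = 2.55870e+08.
½[f(10) + f(21)] = ½[1.00000e+06 + 8.57661e+07] = 4.33831e+07.
Running total after boundary: 2.99253e+08.
k=1: B_{2}/(2)! × [f^{(1)}(21) − f^{(1)}(10)] = 1/12 × (2.45046e+07 − 600000) = 1.99205e+06.
Partial sum through k=1: 3.01245e+08.
k=2: B_{4}/(4)! × [f^{(3)}(21) − f^{(3)}(10)] = −1/720 × (1.11132e+06 − 120000) = -1376.83.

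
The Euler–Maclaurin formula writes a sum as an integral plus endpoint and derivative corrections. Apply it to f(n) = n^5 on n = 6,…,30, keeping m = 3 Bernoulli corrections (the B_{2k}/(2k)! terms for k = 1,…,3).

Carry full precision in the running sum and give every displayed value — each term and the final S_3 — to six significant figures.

S_3 ≈ 1.33983e+08

∫_6^30 x^5 dx evaluates to 1.21492e+08.
½[f(6) + f(30)] = ½[7776.00 + 2.43000e+07] = 1.21539e+07.
Running total after boundary: 1.33646e+08.
Correction k=1: B_{2}/2! · (f^{(1)}(30) − f^{(1)}(6)) = 1/12 · (4.05000e+06 − 6480.00) = 336960.
Running total after k=1: 1.33983e+08.
Correction k=2: B_{4}/4! · (f^{(3)}(30) − f^{(3)}(6)) = −1/720 · (54000.0 − 2160.00) = -72.0000.
Running total after k=2: 1.33983e+08.
Correction k=3: B_{6}/6! · (f^{(5)}(30) − f^{(5)}(6)) = 1/30240 · (120.000 − 120.000) = 0.00000.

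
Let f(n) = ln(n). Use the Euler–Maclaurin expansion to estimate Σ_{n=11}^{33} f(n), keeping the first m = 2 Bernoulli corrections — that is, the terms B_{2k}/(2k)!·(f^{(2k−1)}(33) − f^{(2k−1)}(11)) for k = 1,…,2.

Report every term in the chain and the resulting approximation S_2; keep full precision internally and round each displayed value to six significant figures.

∫_11^33 ln(x) dx evaluates to 67.0079.
½[f(11) + f(33)] = ½[2.39790 + 3.49651] = 2.94720.
So far: 69.9551.
Order-1 term: 1/12 · (0.0303030 − 0.0909091) = -0.00505051.
Running total after k=1: 69.9501.
Order-2 term: −1/720 · (5.56529e-05 − 0.00150263) = 2.00969e-06.

S_2 ≈ 69.9501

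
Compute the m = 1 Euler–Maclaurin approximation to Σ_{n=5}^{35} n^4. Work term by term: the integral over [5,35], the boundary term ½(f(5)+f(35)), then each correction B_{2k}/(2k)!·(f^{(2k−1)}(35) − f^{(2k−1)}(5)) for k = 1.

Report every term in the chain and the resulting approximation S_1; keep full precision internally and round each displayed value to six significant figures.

S_1 ≈ 1.12686e+07

∫_5^35 x^4 dx evaluates to 1.05038e+07.
½[f(5) + f(35)] = ½[625.000 + 1.50062e+06] = 750625.
So far: 1.12544e+07.
k=1: B_{2}/(2)! × [f^{(1)}(35) − f^{(1)}(5)] = 1/12 × (171500 − 500.000) = 14250.0.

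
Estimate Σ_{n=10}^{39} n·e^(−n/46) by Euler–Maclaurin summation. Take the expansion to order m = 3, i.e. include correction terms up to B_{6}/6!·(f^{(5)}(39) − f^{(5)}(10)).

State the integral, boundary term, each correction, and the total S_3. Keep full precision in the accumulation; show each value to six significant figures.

S_3 ≈ 410.188

The integral term ∫_10^39 x·e^(−x/46) dx = 397.859.
Endpoint term: (f(10) + f(39))/2 = (8.04615 + 16.7055)/2 = 12.3758.
Running total after boundary: 410.235.
k=1: B_{2}/(2)! × [f^{(1)}(39) − f^{(1)}(10)] = 1/12 × (0.0651830 − 0.629699) = -0.0470430.
Running total after k=1: 410.188.
k=2: B_{4}/(4)! × [f^{(3)}(39) − f^{(3)}(10)] = −1/720 × (0.000435668 − 0.00105809) = 8.64482e-07.
Running total after k=2: 410.188.
k=3: B_{6}/(6)! × [f^{(5)}(39) − f^{(5)}(10)] = 1/30240 × (3.97226e-07 − 8.59452e-07) = -1.52852e-11.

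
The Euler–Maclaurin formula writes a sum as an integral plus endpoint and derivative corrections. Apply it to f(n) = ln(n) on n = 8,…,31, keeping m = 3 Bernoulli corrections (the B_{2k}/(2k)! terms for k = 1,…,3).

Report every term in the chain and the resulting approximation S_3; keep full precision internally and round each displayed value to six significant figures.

Integral: ∫_8^31 ln(x) dx = 66.8181.
Endpoint term: (f(8) + f(31))/2 = (2.07944 + 3.43399)/2 = 2.75671.
Integral + boundary = 69.5748.
Correction k=1: B_{2}/2! · (f^{(1)}(31) − f^{(1)}(8)) = 1/12 · (0.0322581 − 0.125000) = -0.00772849.
Running total after k=1: 69.5671.
Correction k=2: B_{4}/4! · (f^{(3)}(31) − f^{(3)}(8)) = −1/720 · (6.71344e-05 − 0.00390625) = 5.33211e-06.
Running total after k=2: 69.5671.
Correction k=3: B_{6}/6! · (f^{(5)}(31) − f^{(5)}(8)) = 1/30240 · (8.38306e-07 − 0.000732422) = -2.41926e-08.

S_3 ≈ 69.5671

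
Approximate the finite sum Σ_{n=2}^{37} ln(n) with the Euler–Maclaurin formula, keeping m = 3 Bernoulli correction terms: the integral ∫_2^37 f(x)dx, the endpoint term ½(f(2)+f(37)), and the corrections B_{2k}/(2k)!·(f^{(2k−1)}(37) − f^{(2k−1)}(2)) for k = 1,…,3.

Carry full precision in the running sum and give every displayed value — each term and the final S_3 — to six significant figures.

S_3 ≈ 99.3306

Integral: ∫_2^37 ln(x) dx = 97.2177.
Boundary: ½(f(2) + f(37)) = ½(0.693147 + 3.61092) = 2.15203.
Integral + boundary = 99.3697.
Correction k=1: B_{2}/2! · (f^{(1)}(37) − f^{(1)}(2)) = 1/12 · (0.0270270 − 0.500000) = -0.0394144.
After k=1: 99.3303.
Correction k=2: B_{4}/4! · (f^{(3)}(37) − f^{(3)}(2)) = −1/720 · (3.94843e-05 − 0.250000) = 0.000347167.
After k=2: 99.3306.
Correction k=3: B_{6}/6! · (f^{(5)}(37) − f^{(5)}(2)) = 1/30240 · (3.46101e-07 − 0.750000) = -2.48016e-05.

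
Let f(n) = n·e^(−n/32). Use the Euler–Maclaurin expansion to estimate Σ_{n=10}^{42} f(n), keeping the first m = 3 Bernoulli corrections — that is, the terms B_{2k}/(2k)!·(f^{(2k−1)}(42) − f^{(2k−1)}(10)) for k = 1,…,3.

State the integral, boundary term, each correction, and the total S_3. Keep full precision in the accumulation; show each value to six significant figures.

S_3 ≈ 355.214

Integral: ∫_10^42 x·e^(−x/32) dx = 345.953.
Endpoint term: (f(10) + f(42))/2 = (7.31616 + 11.3041)/2 = 9.31015.
Integral + boundary = 355.263.
Order-1 term: 1/12 · (-0.0841082 − 0.502986) = -0.0489245.
Running total after k=1: 355.214.
Order-2 term: −1/720 · (0.000443540 − 0.00192013) = 2.05083e-06.
Running total after k=2: 355.214.
Order-3 term: 1/30240 · (9.46500e-07 − 3.27058e-06) = -7.68544e-11.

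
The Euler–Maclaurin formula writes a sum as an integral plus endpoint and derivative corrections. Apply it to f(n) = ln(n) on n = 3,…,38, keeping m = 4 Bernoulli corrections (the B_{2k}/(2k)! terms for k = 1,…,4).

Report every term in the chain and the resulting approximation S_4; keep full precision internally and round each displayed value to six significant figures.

S_4 ≈ 102.275

The integral term ∫_3^38 ln(x) dx = 99.9324.
½[f(3) + f(38)] = ½[1.09861 + 3.63759] = 2.36810.
Running total after boundary: 102.301.
Correction k=1: B_{2}/2! · (f^{(1)}(38) − f^{(1)}(3)) = 1/12 · (0.0263158 − 0.333333) = -0.0255848.
Partial sum through k=1: 102.275.
Correction k=2: B_{4}/4! · (f^{(3)}(38) − f^{(3)}(3)) = −1/720 · (3.64485e-05 − 0.0740741) = 0.000102830.
Partial sum through k=2: 102.275.
Correction k=3: B_{6}/6! · (f^{(5)}(38) − f^{(5)}(3)) = 1/30240 · (3.02896e-07 − 0.0987654) = -3.26604e-06.
Partial sum through k=3: 102.275.
Correction k=4: B_{8}/8! · (f^{(7)}(38) − f^{(7)}(3)) = −1/1209600 · (6.29285e-09 − 0.329218) = 2.72171e-07.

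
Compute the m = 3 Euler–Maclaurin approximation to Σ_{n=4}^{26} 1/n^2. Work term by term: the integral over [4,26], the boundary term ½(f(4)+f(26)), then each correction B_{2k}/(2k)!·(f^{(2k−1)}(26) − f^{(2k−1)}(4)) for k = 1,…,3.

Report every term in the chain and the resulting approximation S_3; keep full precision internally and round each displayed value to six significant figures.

S_3 ≈ 0.246092

The integral term ∫_4^26 1/x^2 dx = 0.211538.
½[f(4) + f(26)] = ½[0.0625000 + 0.00147929] = 0.0319896.
Running total after boundary: 0.243528.
Correction k=1: B_{2}/2! · (f^{(1)}(26) − f^{(1)}(4)) = 1/12 · (-0.000113792 − (-0.0312500)) = 0.00259468.
After k=1: 0.246123.
Correction k=2: B_{4}/4! · (f^{(3)}(26) − f^{(3)}(4)) = −1/720 · (-2.01997e-06 − (-0.0234375)) = -3.25493e-05.
After k=2: 0.246090.
Correction k=3: B_{6}/6! · (f^{(5)}(26) − f^{(5)}(4)) = 1/30240 · (-8.96436e-08 − (-0.0439453)) = 1.45322e-06.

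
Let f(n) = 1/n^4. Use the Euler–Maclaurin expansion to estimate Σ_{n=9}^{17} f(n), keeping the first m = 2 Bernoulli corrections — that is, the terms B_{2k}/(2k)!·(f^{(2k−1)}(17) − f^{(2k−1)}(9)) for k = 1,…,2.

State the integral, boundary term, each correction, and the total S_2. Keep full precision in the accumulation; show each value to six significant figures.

The integral term ∫_9^17 1/x^4 dx = 0.000389400.
½[f(9) + f(17)] = ½[0.000152416 + 1.19730e-05] = 8.21944e-05.
So far: 0.000471595.
Correction k=1: B_{2}/2! · (f^{(1)}(17) − f^{(1)}(9)) = 1/12 · (-2.81719e-06 − (-6.77404e-05)) = 5.41026e-06.
Partial sum through k=1: 0.000477005.
Correction k=2: B_{4}/4! · (f^{(3)}(17) − f^{(3)}(9)) = −1/720 · (-2.92441e-07 − (-2.50890e-05)) = -3.44397e-08.

S_2 ≈ 0.000476970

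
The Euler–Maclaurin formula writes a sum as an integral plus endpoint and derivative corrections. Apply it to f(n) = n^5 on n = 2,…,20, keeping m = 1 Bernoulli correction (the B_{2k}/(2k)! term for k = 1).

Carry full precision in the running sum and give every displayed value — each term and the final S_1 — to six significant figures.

S_1 ≈ 1.23333e+07

Integral: ∫_2^20 x^5 dx = 1.06667e+07.
Endpoint term: (f(2) + f(20))/2 = (32.0000 + 3.20000e+06)/2 = 1.60002e+06.
Integral + boundary = 1.22667e+07.
Order-1 term: 1/12 · (800000 − 80.0000) = 66660.0.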